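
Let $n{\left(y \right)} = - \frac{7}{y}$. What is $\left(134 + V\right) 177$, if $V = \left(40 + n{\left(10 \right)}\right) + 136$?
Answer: $\frac{547461}{10} \approx 54746.0$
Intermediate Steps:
$V = \frac{1753}{10}$ ($V = \left(40 - \frac{7}{10}\right) + 136 = \frac{393}{10} + 136 = \frac{1753}{10} \approx 175.3$)
$\left(134 + V\right) 177 = \left(134 + \frac{1753}{10}\right) 177 = \frac{3093}{10} \cdot 177 = \frac{547461}{10}$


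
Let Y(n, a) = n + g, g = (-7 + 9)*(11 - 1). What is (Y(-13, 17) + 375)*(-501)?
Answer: -191382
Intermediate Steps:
g = 20 (g = 2*10 = 20)
Y(n, a) = 20 + n (Y(n, a) = n + 20 = 20 + n)
(Y(-13, 17) + 375)*(-501) = ((20 - 13) + 375)*(-501) = (7 + 375)*(-501) = 382*(-501) = -191382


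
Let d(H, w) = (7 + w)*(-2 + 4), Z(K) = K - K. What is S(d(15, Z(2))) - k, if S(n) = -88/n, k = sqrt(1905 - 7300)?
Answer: -44/7 - I*sqrt(5395) ≈ -6.2857 - 73.451*I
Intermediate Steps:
Z(K) = 0
d(H, w) = 14 + 2*w (d(H, w) = (7 + w)*2 = 14 + 2*w)
k = I*sqrt(5395) (k = sqrt(-5395) = I*sqrt(5395) ≈ 73.451*I)
S(d(15, Z(2))) - k = -88/(14 + 2*0) - I*sqrt(5395) = -88/(14 + 0) - I*sqrt(5395) = -88/14 - I*sqrt(5395) = -88*1/14 - I*sqrt(5395) = -44/7 - I*sqrt(5395)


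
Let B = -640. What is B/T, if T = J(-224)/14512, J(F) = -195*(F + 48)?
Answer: -116096/429 ≈ -270.62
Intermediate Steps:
J(F) = -9360 - 195*F (J(F) = -195*(48 + F) = -9360 - 195*F)
T = 2145/907 (T = (-9360 - 195*(-224))/14512 = (-9360 + 43680)*(1/14512) = 34320*(1/14512) = 2145/907 ≈ 2.3649)
B/T = -640/2145/907 = -640*907/2145 = -116096/429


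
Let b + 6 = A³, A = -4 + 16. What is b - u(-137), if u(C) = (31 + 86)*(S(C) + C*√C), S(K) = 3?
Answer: 1371 + 16029*I*√137 ≈ 1371.0 + 1.8761e+5*I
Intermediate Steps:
A = 12
b = 1722 (b = -6 + 12³ = -6 + 1728 = 1722)
u(C) = 351 + 117*C^(3/2) (u(C) = (31 + 86)*(3 + C*√C) = 117*(3 + C^(3/2)) = 351 + 117*C^(3/2))
b - u(-137) = 1722 - (351 + 117*(-137)^(3/2)) = 1722 - (351 + 117*(-137*I*√137)) = 1722 - (351 - 16029*I*√137) = 1722 + (-351 + 16029*I*√137) = 1371 + 16029*I*√137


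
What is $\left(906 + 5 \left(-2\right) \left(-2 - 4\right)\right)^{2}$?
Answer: $933156$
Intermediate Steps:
$\left(906 + 5 \left(-2\right) \left(-2 - 4\right)\right)^{2} = \left(906 - 10 \left(-2 - 4\right)\right)^{2} = \left(906 - -60\right)^{2} = \left(906 + 60\right)^{2} = 966^{2} = 933156$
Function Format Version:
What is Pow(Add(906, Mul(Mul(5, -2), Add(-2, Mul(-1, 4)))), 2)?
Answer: 933156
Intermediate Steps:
Pow(Add(906, Mul(Mul(5, -2), Add(-2, Mul(-1, 4)))), 2) = Pow(Add(906, Mul(-10, Add(-2, -4))), 2) = Pow(Add(906, Mul(-10, -6)), 2) = Pow(Add(906, 60), 2) = Pow(966, 2) = 933156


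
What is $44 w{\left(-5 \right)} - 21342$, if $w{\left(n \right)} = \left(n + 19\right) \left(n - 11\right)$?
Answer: $-31198$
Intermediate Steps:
$w{\left(n \right)} = \left(-11 + n\right) \left(19 + n\right)$ ($w{\left(n \right)} = \left(19 + n\right) \left(-11 + n\right) = \left(-11 + n\right) \left(19 + n\right)$)
$44 w{\left(-5 \right)} - 21342 = 44 \left(-209 + \left(-5\right)^{2} + 8 \left(-5\right)\right) - 21342 = 44 \left(-209 + 25 - 40\right) - 21342 = 44 \left(-224\right) - 21342 = -9856 - 21342 = -31198$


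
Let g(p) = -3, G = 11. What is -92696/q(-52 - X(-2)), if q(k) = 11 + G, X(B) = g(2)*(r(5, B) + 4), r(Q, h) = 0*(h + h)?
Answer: -46348/11 ≈ -4213.5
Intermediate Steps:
r(Q, h) = 0 (r(Q, h) = 0*(2*h) = 0)
X(B) = -12 (X(B) = -3*(0 + 4) = -3*4 = -12)
q(k) = 22 (q(k) = 11 + 11 = 22)
-92696/q(-52 - X(-2)) = -92696/22 = -92696*1/22 = -46348/11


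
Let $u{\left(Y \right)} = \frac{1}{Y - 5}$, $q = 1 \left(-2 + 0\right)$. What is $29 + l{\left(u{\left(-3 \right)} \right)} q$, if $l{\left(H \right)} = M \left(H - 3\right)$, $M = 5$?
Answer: $\frac{241}{4} \approx 60.25$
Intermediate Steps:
$q = -2$ ($q = 1 \left(-2\right) = -2$)
$u{\left(Y \right)} = \frac{1}{-5 + Y}$
$l{\left(H \right)} = -15 + 5 H$ ($l{\left(H \right)} = 5 \left(H - 3\right) = 5 \left(-3 + H\right) = -15 + 5 H$)
$29 + l{\left(u{\left(-3 \right)} \right)} q = 29 + \left(-15 + \frac{5}{-5 - 3}\right) \left(-2\right) = 29 + \left(-15 + \frac{5}{-8}\right) \left(-2\right) = 29 + \left(-15 + 5 \left(- \frac{1}{8}\right)\right) \left(-2\right) = 29 + \left(-15 - \frac{5}{8}\right) \left(-2\right) = 29 - - \frac{125}{4} = 29 + \frac{125}{4} = \frac{241}{4}$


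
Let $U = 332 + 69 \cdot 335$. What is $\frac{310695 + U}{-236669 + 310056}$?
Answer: $\frac{334142}{73387} \approx 4.5531$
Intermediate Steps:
$U = 23447$ ($U = 332 + 23115 = 23447$)
$\frac{310695 + U}{-236669 + 310056} = \frac{310695 + 23447}{-236669 + 310056} = \frac{334142}{73387}$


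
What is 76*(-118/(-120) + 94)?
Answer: 108281/15 ≈ 7218.7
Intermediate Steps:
76*(-118/(-120) + 94) = 76*(-118*(-1/120) + 94) = 76*(59/60 + 94) = 76*(5699/60) = 108281/15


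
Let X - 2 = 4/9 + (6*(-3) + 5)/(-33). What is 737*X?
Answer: 18827/9 ≈ 2091.9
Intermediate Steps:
X = 281/99 (X = 2 + (4/9 + (6*(-3) + 5)/(-33)) = 2 + (4*(⅑) + (-18 + 5)*(-1/33)) = 2 + (4/9 - 13*(-1/33)) = 2 + (4/9 + 13/33) = 2 + 83/99 = 281/99 ≈ 2.8384)
737*X = 737*(281/99) = 18827/9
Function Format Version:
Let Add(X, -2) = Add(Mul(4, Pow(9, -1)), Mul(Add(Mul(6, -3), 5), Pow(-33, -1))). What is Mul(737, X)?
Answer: Rational(18827, 9) ≈ 2091.9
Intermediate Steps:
X = Rational(281, 99) (X = Add(2, Add(Mul(4, Pow(9, -1)), Mul(Add(Mul(6, -3), 5), Pow(-33, -1)))) = Add(2, Add(Mul(4, Rational(1, 9)), Mul(Add(-18, 5), Rational(-1, 33)))) = Add(2, Add(Rational(4, 9), Mul(-13, Rational(-1, 33)))) = Add(2, Add(Rational(4, 9), Rational(13, 33))) = Add(2, Rational(83, 99)) = Rational(281, 99) ≈ 2.8384)
Mul(737, X) = Mul(737, Rational(281, 99)) = Rational(18827, 9)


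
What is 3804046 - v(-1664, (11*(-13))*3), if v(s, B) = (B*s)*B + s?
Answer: 310049934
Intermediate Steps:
v(s, B) = s + s*B² (v(s, B) = s*B² + s = s + s*B²)
3804046 - v(-1664, (11*(-13))*3) = 3804046 - (-1664)*(1 + ((11*(-13))*3)²) = 3804046 - (-1664)*(1 + (-143*3)²) = 3804046 - (-1664)*(1 + (-429)²) = 3804046 - (-1664)*(1 + 184041) = 3804046 - (-1664)*184042 = 3804046 - 1*(-306245888) = 3804046 + 306245888 = 310049934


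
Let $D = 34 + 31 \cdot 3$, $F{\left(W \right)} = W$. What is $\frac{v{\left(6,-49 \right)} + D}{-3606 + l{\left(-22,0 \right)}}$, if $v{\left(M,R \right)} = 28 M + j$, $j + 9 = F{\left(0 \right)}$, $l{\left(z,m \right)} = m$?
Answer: $- \frac{143}{1803} \approx -0.079312$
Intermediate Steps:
$j = -9$ ($j = -9 + 0 = -9$)
$v{\left(M,R \right)} = -9 + 28 M$ ($v{\left(M,R \right)} = 28 M - 9 = -9 + 28 M$)
$D = 127$ ($D = 34 + 93 = 127$)
$\frac{v{\left(6,-49 \right)} + D}{-3606 + l{\left(-22,0 \right)}} = \frac{\left(-9 + 28 \cdot 6\right) + 127}{-3606 + 0} = \frac{\left(-9 + 168\right) + 127}{-3606} = \left(159 + 127\right) \left(- \frac{1}{3606}\right) = 286 \left(- \frac{1}{3606}\right) = - \frac{143}{1803}$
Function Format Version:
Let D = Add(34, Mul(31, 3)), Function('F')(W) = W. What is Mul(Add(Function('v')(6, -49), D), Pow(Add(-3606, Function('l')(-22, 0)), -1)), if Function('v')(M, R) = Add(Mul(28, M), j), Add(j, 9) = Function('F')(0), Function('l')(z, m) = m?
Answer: Rational(-143, 1803) ≈ -0.079312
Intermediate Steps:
j = -9 (j = Add(-9, 0) = -9)
Function('v')(M, R) = Add(-9, Mul(28, M)) (Function('v')(M, R) = Add(Mul(28, M), -9) = Add(-9, Mul(28, M)))
D = 127 (D = Add(34, 93) = 127)
Mul(Add(Function('v')(6, -49), D), Pow(Add(-3606, Function('l')(-22, 0)), -1)) = Mul(Add(Add(-9, Mul(28, 6)), 127), Pow(Add(-3606, 0), -1)) = Mul(Add(Add(-9, 168), 127), Pow(-3606, -1)) = Mul(Add(159, 127), Rational(-1, 3606)) = Mul(286, Rational(-1, 3606)) = Rational(-143, 1803)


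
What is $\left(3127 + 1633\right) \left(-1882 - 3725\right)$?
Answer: $-26689320$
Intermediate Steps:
$\left(3127 + 1633\right) \left(-1882 - 3725\right) = 4760 \left(-5607\right) = -26689320$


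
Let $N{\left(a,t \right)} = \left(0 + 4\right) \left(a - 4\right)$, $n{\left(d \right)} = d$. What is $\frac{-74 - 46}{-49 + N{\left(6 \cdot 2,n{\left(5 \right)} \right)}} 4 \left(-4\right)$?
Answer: $- \frac{1920}{17} \approx -112.94$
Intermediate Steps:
$N{\left(a,t \right)} = -16 + 4 a$ ($N{\left(a,t \right)} = 4 \left(-4 + a\right) = -16 + 4 a$)
$\frac{-74 - 46}{-49 + N{\left(6 \cdot 2,n{\left(5 \right)} \right)}} 4 \left(-4\right) = \frac{-74 - 46}{-49 - \left(16 - 4 \cdot 6 \cdot 2\right)} 4 \left(-4\right) = - \frac{120}{-49 + \left(-16 + 4 \cdot 12\right)} \left(-16\right) = - \frac{120}{-49 + \left(-16 + 48\right)} \left(-16\right) = - \frac{120}{-49 + 32} \left(-16\right) = - \frac{120}{-17} \left(-16\right) = \left(-120\right) \left(- \frac{1}{17}\right) \left(-16\right) = \frac{120}{17} \left(-16\right) = - \frac{1920}{17}$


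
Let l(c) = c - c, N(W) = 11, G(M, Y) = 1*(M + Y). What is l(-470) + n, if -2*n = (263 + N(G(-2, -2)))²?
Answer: -37538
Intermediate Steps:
G(M, Y) = M + Y
l(c) = 0
n = -37538 (n = -(263 + 11)²/2 = -½*274² = -½*75076 = -37538)
l(-470) + n = 0 - 37538 = -37538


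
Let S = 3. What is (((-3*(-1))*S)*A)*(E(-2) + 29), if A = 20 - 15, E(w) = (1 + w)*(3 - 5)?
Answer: 1395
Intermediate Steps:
E(w) = -2 - 2*w (E(w) = (1 + w)*(-2) = -2 - 2*w)
A = 5
(((-3*(-1))*S)*A)*(E(-2) + 29) = ((-3*(-1)*3)*5)*((-2 - 2*(-2)) + 29) = ((3*3)*5)*((-2 + 4) + 29) = (9*5)*(2 + 29) = 45*31 = 1395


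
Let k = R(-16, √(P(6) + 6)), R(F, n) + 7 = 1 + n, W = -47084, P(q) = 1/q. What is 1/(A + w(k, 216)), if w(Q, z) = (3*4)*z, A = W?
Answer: -1/44492 ≈ -2.2476e-5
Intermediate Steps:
A = -47084
R(F, n) = -6 + n (R(F, n) = -7 + (1 + n) = -6 + n)
k = -6 + √222/6 (k = -6 + √(1/6 + 6) = -6 + √(⅙ + 6) = -6 + √(37/6) = -6 + √222/6 ≈ -3.5167)
w(Q, z) = 12*z
1/(A + w(k, 216)) = 1/(-47084 + 12*216) = 1/(-47084 + 2592) = 1/(-44492) = -1/44492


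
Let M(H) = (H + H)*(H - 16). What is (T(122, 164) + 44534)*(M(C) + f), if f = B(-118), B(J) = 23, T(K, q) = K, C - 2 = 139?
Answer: 1575151088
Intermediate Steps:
C = 141 (C = 2 + 139 = 141)
M(H) = 2*H*(-16 + H) (M(H) = (2*H)*(-16 + H) = 2*H*(-16 + H))
f = 23
(T(122, 164) + 44534)*(M(C) + f) = (122 + 44534)*(2*141*(-16 + 141) + 23) = 44656*(2*141*125 + 23) = 44656*(35250 + 23) = 44656*35273 = 1575151088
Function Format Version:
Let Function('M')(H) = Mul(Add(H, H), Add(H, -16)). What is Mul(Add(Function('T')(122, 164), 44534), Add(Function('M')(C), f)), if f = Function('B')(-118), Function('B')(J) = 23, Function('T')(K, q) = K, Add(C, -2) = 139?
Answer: 1575151088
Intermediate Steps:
C = 141 (C = Add(2, 139) = 141)
Function('M')(H) = Mul(2, H, Add(-16, H)) (Function('M')(H) = Mul(Mul(2, H), Add(-16, H)) = Mul(2, H, Add(-16, H)))
f = 23
Mul(Add(Function('T')(122, 164), 44534), Add(Function('M')(C), f)) = Mul(Add(122, 44534), Add(Mul(2, 141, Add(-16, 141)), 23)) = Mul(44656, Add(Mul(2, 141, 125), 23)) = Mul(44656, Add(35250, 23)) = Mul(44656, 35273) = 1575151088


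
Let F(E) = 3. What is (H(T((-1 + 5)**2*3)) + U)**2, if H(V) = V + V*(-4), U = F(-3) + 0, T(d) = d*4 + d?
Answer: 514089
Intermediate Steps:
T(d) = 5*d (T(d) = 4*d + d = 5*d)
U = 3 (U = 3 + 0 = 3)
H(V) = -3*V (H(V) = V - 4*V = -3*V)
(H(T((-1 + 5)**2*3)) + U)**2 = (-15*(-1 + 5)**2*3 + 3)**2 = (-15*4**2*3 + 3)**2 = (-15*16*3 + 3)**2 = (-15*48 + 3)**2 = (-3*240 + 3)**2 = (-720 + 3)**2 = (-717)**2 = 514089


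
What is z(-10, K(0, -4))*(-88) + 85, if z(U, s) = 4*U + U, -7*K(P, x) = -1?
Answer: 4485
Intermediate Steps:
K(P, x) = 1/7 (K(P, x) = -1/7*(-1) = 1/7)
z(U, s) = 5*U
z(-10, K(0, -4))*(-88) + 85 = (5*(-10))*(-88) + 85 = -50*(-88) + 85 = 4400 + 85 = 4485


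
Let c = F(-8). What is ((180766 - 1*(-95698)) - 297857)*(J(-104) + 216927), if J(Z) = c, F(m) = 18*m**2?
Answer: -4665364047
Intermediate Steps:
c = 1152 (c = 18*(-8)**2 = 18*64 = 1152)
J(Z) = 1152
((180766 - 1*(-95698)) - 297857)*(J(-104) + 216927) = ((180766 - 1*(-95698)) - 297857)*(1152 + 216927) = ((180766 + 95698) - 297857)*218079 = (276464 - 297857)*218079 = -21393*218079 = -4665364047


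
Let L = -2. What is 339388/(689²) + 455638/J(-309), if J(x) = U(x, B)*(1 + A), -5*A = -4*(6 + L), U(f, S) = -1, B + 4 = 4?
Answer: -1081497507842/9969141 ≈ -1.0848e+5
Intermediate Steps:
B = 0 (B = -4 + 4 = 0)
A = 16/5 (A = -(-4)*(6 - 2)/5 = -(-4)*4/5 = -⅕*(-16) = 16/5 ≈ 3.2000)
J(x) = -21/5 (J(x) = -(1 + 16/5) = -1*21/5 = -21/5)
339388/(689²) + 455638/J(-309) = 339388/(689²) + 455638/(-21/5) = 339388/474721 + 455638*(-5/21) = 339388*(1/474721) - 2278190/21 = 339388/474721 - 2278190/21 = -1081497507842/9969141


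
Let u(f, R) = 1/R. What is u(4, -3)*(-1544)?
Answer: 1544/3 ≈ 514.67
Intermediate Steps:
u(4, -3)*(-1544) = -1544/(-3) = -1/3*(-1544) = 1544/3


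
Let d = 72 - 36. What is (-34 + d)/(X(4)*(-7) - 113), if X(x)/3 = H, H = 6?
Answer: -2/239 ≈ -0.0083682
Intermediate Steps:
X(x) = 18 (X(x) = 3*6 = 18)
d = 36
(-34 + d)/(X(4)*(-7) - 113) = (-34 + 36)/(18*(-7) - 113) = 2/(-126 - 113) = 2/(-239) = -1/239*2 = -2/239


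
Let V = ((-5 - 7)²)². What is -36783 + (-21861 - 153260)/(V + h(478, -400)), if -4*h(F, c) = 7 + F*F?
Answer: -5352954817/145547 ≈ -36778.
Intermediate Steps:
h(F, c) = -7/4 - F²/4 (h(F, c) = -(7 + F*F)/4 = -(7 + F²)/4 = -7/4 - F²/4)
V = 20736 (V = ((-12)²)² = 144² = 20736)
-36783 + (-21861 - 153260)/(V + h(478, -400)) = -36783 + (-21861 - 153260)/(20736 + (-7/4 - ¼*478²)) = -36783 - 175121/(20736 + (-7/4 - ¼*228484)) = -36783 - 175121/(20736 + (-7/4 - 57121)) = -36783 - 175121/(20736 - 228491/4) = -36783 - 175121/(-145547/4) = -36783 - 175121*(-4/145547) = -36783 + 700484/145547 = -5352954817/145547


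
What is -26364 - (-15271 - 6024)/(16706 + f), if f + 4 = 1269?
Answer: -473766149/17971 ≈ -26363.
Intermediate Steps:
f = 1265 (f = -4 + 1269 = 1265)
-26364 - (-15271 - 6024)/(16706 + f) = -26364 - (-15271 - 6024)/(16706 + 1265) = -26364 - (-21295)/17971 = -26364 - 1*(-21295/17971) = -26364 + 21295/17971 = -473766149/17971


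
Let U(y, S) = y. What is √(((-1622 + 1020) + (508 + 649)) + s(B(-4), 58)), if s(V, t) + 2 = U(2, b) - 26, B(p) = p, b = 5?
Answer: 23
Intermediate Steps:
s(V, t) = -26 (s(V, t) = -2 + (2 - 26) = -2 - 24 = -26)
√(((-1622 + 1020) + (508 + 649)) + s(B(-4), 58)) = √(((-1622 + 1020) + (508 + 649)) - 26) = √((-602 + 1157) - 26) = √(555 - 26) = √529 = 23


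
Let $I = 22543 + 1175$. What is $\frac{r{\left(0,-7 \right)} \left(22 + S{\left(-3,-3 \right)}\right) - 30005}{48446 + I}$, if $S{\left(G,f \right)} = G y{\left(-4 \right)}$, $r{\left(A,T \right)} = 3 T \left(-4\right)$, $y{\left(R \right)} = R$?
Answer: $- \frac{27149}{72164} \approx -0.37621$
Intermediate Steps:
$r{\left(A,T \right)} = - 12 T$
$S{\left(G,f \right)} = - 4 G$ ($S{\left(G,f \right)} = G \left(-4\right) = - 4 G$)
$I = 23718$
$\frac{r{\left(0,-7 \right)} \left(22 + S{\left(-3,-3 \right)}\right) - 30005}{48446 + I} = \frac{\left(-12\right) \left(-7\right) \left(22 - -12\right) - 30005}{48446 + 23718} = \frac{84 \left(22 + 12\right) - 30005}{72164} = \left(84 \cdot 34 - 30005\right) \frac{1}{72164} = \left(2856 - 30005\right) \frac{1}{72164} = \left(-27149\right) \frac{1}{72164} = - \frac{27149}{72164}$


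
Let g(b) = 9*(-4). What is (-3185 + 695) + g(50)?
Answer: -2526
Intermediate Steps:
g(b) = -36
(-3185 + 695) + g(50) = (-3185 + 695) - 36 = -2490 - 36 = -2526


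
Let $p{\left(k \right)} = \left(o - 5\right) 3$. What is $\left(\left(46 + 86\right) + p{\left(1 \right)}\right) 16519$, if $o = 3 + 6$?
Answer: $2378736$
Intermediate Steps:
$o = 9$
$p{\left(k \right)} = 12$ ($p{\left(k \right)} = \left(9 - 5\right) 3 = 4 \cdot 3 = 12$)
$\left(\left(46 + 86\right) + p{\left(1 \right)}\right) 16519 = \left(\left(46 + 86\right) + 12\right) 16519 = \left(132 + 12\right) 16519 = 144 \cdot 16519 = 2378736$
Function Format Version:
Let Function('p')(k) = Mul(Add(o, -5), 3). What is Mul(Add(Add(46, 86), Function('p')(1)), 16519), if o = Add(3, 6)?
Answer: 2378736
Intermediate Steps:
o = 9
Function('p')(k) = 12 (Function('p')(k) = Mul(Add(9, -5), 3) = Mul(4, 3) = 12)
Mul(Add(Add(46, 86), Function('p')(1)), 16519) = Mul(Add(Add(46, 86), 12), 16519) = Mul(Add(132, 12), 16519) = Mul(144, 16519) = 2378736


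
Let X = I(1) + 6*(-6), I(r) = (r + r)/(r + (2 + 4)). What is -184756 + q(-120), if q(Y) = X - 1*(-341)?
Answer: -1291155/7 ≈ -1.8445e+5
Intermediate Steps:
I(r) = 2*r/(6 + r) (I(r) = (2*r)/(r + 6) = (2*r)/(6 + r) = 2*r/(6 + r))
X = -250/7 (X = 2*1/(6 + 1) + 6*(-6) = 2*1/7 - 36 = 2*1*(⅐) - 36 = 2/7 - 36 = -250/7 ≈ -35.714)
q(Y) = 2137/7 (q(Y) = -250/7 - 1*(-341) = -250/7 + 341 = 2137/7)
-184756 + q(-120) = -184756 + 2137/7 = -1291155/7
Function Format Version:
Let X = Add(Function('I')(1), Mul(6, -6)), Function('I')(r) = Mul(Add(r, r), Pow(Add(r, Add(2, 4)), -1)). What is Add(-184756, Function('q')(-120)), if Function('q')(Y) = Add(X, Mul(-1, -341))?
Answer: Rational(-1291155, 7) ≈ -1.8445e+5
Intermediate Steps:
Function('I')(r) = Mul(2, r, Pow(Add(6, r), -1)) (Function('I')(r) = Mul(Mul(2, r), Pow(Add(r, 6), -1)) = Mul(Mul(2, r), Pow(Add(6, r), -1)) = Mul(2, r, Pow(Add(6, r), -1)))
X = Rational(-250, 7) (X = Add(Mul(2, 1, Pow(Add(6, 1), -1)), Mul(6, -6)) = Add(Mul(2, 1, Pow(7, -1)), -36) = Add(Mul(2, 1, Rational(1, 7)), -36) = Add(Rational(2, 7), -36) = Rational(-250, 7) ≈ -35.714)
Function('q')(Y) = Rational(2137, 7) (Function('q')(Y) = Add(Rational(-250, 7), Mul(-1, -341)) = Add(Rational(-250, 7), 341) = Rational(2137, 7))
Add(-184756, Function('q')(-120)) = Add(-184756, Rational(2137, 7)) = Rational(-1291155, 7)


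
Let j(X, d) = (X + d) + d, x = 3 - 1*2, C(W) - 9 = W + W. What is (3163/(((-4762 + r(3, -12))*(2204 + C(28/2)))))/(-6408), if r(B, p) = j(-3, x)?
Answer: 3163/68398242264 ≈ 4.6244e-8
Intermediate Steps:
C(W) = 9 + 2*W (C(W) = 9 + (W + W) = 9 + 2*W)
x = 1 (x = 3 - 2 = 1)
j(X, d) = X + 2*d
r(B, p) = -1 (r(B, p) = -3 + 2*1 = -3 + 2 = -1)
(3163/(((-4762 + r(3, -12))*(2204 + C(28/2)))))/(-6408) = (3163/(((-4762 - 1)*(2204 + (9 + 2*(28/2))))))/(-6408) = (3163/((-4763*(2204 + (9 + 2*(28*(1/2)))))))*(-1/6408) = (3163/((-4763*(2204 + (9 + 2*14)))))*(-1/6408) = (3163/((-4763*(2204 + (9 + 28)))))*(-1/6408) = (3163/((-4763*(2204 + 37))))*(-1/6408) = (3163/((-4763*2241)))*(-1/6408) = (3163/(-10673883))*(-1/6408) = (3163*(-1/10673883))*(-1/6408) = -3163/10673883*(-1/6408) = 3163/68398242264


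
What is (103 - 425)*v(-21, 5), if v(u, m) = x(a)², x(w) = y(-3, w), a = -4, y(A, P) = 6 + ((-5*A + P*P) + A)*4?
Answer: -4483528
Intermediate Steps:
y(A, P) = 6 - 16*A + 4*P² (y(A, P) = 6 + ((-5*A + P²) + A)*4 = 6 + ((P² - 5*A) + A)*4 = 6 + (P² - 4*A)*4 = 6 + (-16*A + 4*P²) = 6 - 16*A + 4*P²)
x(w) = 54 + 4*w² (x(w) = 6 - 16*(-3) + 4*w² = 6 + 48 + 4*w² = 54 + 4*w²)
v(u, m) = 13924 (v(u, m) = (54 + 4*(-4)²)² = (54 + 4*16)² = (54 + 64)² = 118² = 13924)
(103 - 425)*v(-21, 5) = (103 - 425)*13924 = -322*13924 = -4483528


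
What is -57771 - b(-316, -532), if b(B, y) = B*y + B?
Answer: -225567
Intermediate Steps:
b(B, y) = B + B*y
-57771 - b(-316, -532) = -57771 - (-316)*(1 - 532) = -57771 - (-316)*(-531) = -57771 - 1*167796 = -57771 - 167796 = -225567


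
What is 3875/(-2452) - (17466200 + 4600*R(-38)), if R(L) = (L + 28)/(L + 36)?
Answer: -42883522275/2452 ≈ -1.7489e+7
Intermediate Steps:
R(L) = (28 + L)/(36 + L)
3875/(-2452) - (17466200 + 4600*R(-38)) = 3875/(-2452) - (17466200 + 4600*(28 - 38)/(36 - 38)) = 3875*(-1/2452) - 4600/(1/(-10/(-2) + 3797)) = -3875/2452 - 4600/(1/(-1/2*(-10) + 3797)) = -3875/2452 - 4600/(1/(5 + 3797)) = -3875/2452 - 4600/(1/3802) = -3875/2452 - 4600/1/3802 = -3875/2452 - 4600*3802 = -3875/2452 - 17489200 = -42883522275/2452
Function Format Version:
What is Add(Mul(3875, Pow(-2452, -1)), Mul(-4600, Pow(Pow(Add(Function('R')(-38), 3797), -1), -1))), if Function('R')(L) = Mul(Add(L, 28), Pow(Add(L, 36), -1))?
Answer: Rational(-42883522275, 2452) ≈ -1.7489e+7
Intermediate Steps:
Function('R')(L) = Mul(Pow(Add(36, L), -1), Add(28, L)) (Function('R')(L) = Mul(Add(28, L), Pow(Add(36, L), -1)) = Mul(Pow(Add(36, L), -1), Add(28, L)))
Add(Mul(3875, Pow(-2452, -1)), Mul(-4600, Pow(Pow(Add(Function('R')(-38), 3797), -1), -1))) = Add(Mul(3875, Pow(-2452, -1)), Mul(-4600, Pow(Pow(Add(Mul(Pow(Add(36, -38), -1), Add(28, -38)), 3797), -1), -1))) = Add(Mul(3875, Rational(-1, 2452)), Mul(-4600, Pow(Pow(Add(Mul(Pow(-2, -1), -10), 3797), -1), -1))) = Add(Rational(-3875, 2452), Mul(-4600, Pow(Pow(Add(Mul(Rational(-1, 2), -10), 3797), -1), -1))) = Add(Rational(-3875, 2452), Mul(-4600, Pow(Pow(Add(5, 3797), -1), -1))) = Add(Rational(-3875, 2452), Mul(-4600, Pow(Pow(3802, -1), -1))) = Add(Rational(-3875, 2452), Mul(-4600, Pow(Rational(1, 3802), -1))) = Add(Rational(-3875, 2452), Mul(-4600, 3802)) = Add(Rational(-3875, 2452), -17489200) = Rational(-42883522275, 2452)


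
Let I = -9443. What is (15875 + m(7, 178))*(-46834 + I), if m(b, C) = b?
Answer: -893791314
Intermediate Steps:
(15875 + m(7, 178))*(-46834 + I) = (15875 + 7)*(-46834 - 9443) = 15882*(-56277) = -893791314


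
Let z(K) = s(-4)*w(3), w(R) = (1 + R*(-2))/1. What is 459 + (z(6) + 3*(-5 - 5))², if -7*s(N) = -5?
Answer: 77716/49 ≈ 1586.0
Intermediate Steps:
s(N) = 5/7 (s(N) = -⅐*(-5) = 5/7)
w(R) = 1 - 2*R (w(R) = (1 - 2*R)*1 = 1 - 2*R)
z(K) = -25/7 (z(K) = 5*(1 - 2*3)/7 = 5*(1 - 6)/7 = (5/7)*(-5) = -25/7)
459 + (z(6) + 3*(-5 - 5))² = 459 + (-25/7 + 3*(-5 - 5))² = 459 + (-25/7 + 3*(-10))² = 459 + (-25/7 - 30)² = 459 + (-235/7)² = 459 + 55225/49 = 77716/49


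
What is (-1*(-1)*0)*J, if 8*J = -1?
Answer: 0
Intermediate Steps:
J = -1/8 (J = (1/8)*(-1) = -1/8 ≈ -0.12500)
(-1*(-1)*0)*J = (-1*(-1)*0)*(-1/8) = (1*0)*(-1/8) = 0*(-1/8) = 0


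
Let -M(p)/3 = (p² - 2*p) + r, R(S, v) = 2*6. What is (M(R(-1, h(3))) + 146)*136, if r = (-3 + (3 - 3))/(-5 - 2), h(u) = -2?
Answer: -204952/7 ≈ -29279.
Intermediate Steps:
R(S, v) = 12
r = 3/7 (r = (-3 + 0)/(-7) = -3*(-⅐) = 3/7 ≈ 0.42857)
M(p) = -9/7 - 3*p² + 6*p (M(p) = -3*((p² - 2*p) + 3/7) = -3*(3/7 + p² - 2*p) = -9/7 - 3*p² + 6*p)
(M(R(-1, h(3))) + 146)*136 = ((-9/7 - 3*12² + 6*12) + 146)*136 = ((-9/7 - 3*144 + 72) + 146)*136 = ((-9/7 - 432 + 72) + 146)*136 = (-2529/7 + 146)*136 = -1507/7*136 = -204952/7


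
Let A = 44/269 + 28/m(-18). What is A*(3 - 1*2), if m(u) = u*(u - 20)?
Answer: 9407/45999 ≈ 0.20450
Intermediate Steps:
m(u) = u*(-20 + u)
A = 9407/45999 (A = 44/269 + 28/((-18*(-20 - 18))) = 44*(1/269) + 28/((-18*(-38))) = 44/269 + 28/684 = 44/269 + 28*(1/684) = 44/269 + 7/171 = 9407/45999 ≈ 0.20450)
A*(3 - 1*2) = 9407*(3 - 1*2)/45999 = 9407*(3 - 2)/45999 = (9407/45999)*1 = 9407/45999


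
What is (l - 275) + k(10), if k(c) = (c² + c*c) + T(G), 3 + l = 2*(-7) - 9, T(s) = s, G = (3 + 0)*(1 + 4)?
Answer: -86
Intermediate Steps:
G = 15 (G = 3*5 = 15)
l = -26 (l = -3 + (2*(-7) - 9) = -3 + (-14 - 9) = -3 - 23 = -26)
k(c) = 15 + 2*c² (k(c) = (c² + c*c) + 15 = (c² + c²) + 15 = 2*c² + 15 = 15 + 2*c²)
(l - 275) + k(10) = (-26 - 275) + (15 + 2*10²) = -301 + (15 + 2*100) = -301 + (15 + 200) = -301 + 215 = -86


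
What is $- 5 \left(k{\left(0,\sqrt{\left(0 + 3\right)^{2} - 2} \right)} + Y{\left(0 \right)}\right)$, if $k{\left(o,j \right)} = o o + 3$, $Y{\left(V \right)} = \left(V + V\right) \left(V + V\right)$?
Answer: $-15$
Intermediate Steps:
$Y{\left(V \right)} = 4 V^{2}$ ($Y{\left(V \right)} = 2 V 2 V = 4 V^{2}$)
$k{\left(o,j \right)} = 3 + o^{2}$ ($k{\left(o,j \right)} = o^{2} + 3 = 3 + o^{2}$)
$- 5 \left(k{\left(0,\sqrt{\left(0 + 3\right)^{2} - 2} \right)} + Y{\left(0 \right)}\right) = - 5 \left(\left(3 + 0^{2}\right) + 4 \cdot 0^{2}\right) = - 5 \left(\left(3 + 0\right) + 4 \cdot 0\right) = - 5 \left(3 + 0\right) = \left(-5\right) 3 = -15$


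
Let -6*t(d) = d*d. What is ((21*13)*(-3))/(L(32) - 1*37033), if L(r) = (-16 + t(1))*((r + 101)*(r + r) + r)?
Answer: 39/8341 ≈ 0.0046757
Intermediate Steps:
t(d) = -d²/6 (t(d) = -d*d/6 = -d²/6)
L(r) = -97*r/6 - 97*r*(101 + r)/3 (L(r) = (-16 - ⅙*1²)*((r + 101)*(r + r) + r) = (-16 - ⅙*1)*((101 + r)*(2*r) + r) = (-16 - ⅙)*(2*r*(101 + r) + r) = -97*(r + 2*r*(101 + r))/6 = -97*r/6 - 97*r*(101 + r)/3)
((21*13)*(-3))/(L(32) - 1*37033) = ((21*13)*(-3))/(-97/6*32*(203 + 2*32) - 1*37033) = (273*(-3))/(-97/6*32*(203 + 64) - 37033) = -819/(-97/6*32*267 - 37033) = -819/(-138128 - 37033) = -819/(-175161) = -819*(-1/175161) = 39/8341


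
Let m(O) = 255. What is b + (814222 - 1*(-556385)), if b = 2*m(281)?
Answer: 1371117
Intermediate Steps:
b = 510 (b = 2*255 = 510)
b + (814222 - 1*(-556385)) = 510 + (814222 - 1*(-556385)) = 510 + (814222 + 556385) = 510 + 1370607 = 1371117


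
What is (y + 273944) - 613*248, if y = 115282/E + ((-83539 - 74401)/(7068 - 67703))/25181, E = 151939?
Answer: 37965314598058074/311393358757 ≈ 1.2192e+5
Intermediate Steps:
y = 236298404634/311393358757 (y = 115282/151939 + ((-83539 - 74401)/(7068 - 67703))/25181 = 115282*(1/151939) - 157940/(-60635)*(1/25181) = 115282/151939 - 157940*(-1/60635)*(1/25181) = 115282/151939 + (31588/12127)*(1/25181) = 115282/151939 + 212/2049463 = 236298404634/311393358757 ≈ 0.75884)
(y + 273944) - 613*248 = (236298404634/311393358757 + 273944) - 613*248 = 85304578569732242/311393358757 - 152024 = 37965314598058074/311393358757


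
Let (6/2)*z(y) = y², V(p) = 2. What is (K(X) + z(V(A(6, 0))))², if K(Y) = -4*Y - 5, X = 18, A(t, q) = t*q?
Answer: 51529/9 ≈ 5725.4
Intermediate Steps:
A(t, q) = q*t
z(y) = y²/3
K(Y) = -5 - 4*Y
(K(X) + z(V(A(6, 0))))² = ((-5 - 4*18) + (⅓)*2²)² = ((-5 - 72) + (⅓)*4)² = (-77 + 4/3)² = (-227/3)² = 51529/9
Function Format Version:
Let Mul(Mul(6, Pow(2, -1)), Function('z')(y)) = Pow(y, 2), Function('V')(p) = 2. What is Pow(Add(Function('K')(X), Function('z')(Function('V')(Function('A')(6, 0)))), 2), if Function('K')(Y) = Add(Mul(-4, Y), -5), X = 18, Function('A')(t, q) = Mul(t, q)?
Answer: Rational(51529, 9) ≈ 5725.4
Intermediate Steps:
Function('A')(t, q) = Mul(q, t)
Function('z')(y) = Mul(Rational(1, 3), Pow(y, 2))
Function('K')(Y) = Add(-5, Mul(-4, Y))
Pow(Add(Function('K')(X), Function('z')(Function('V')(Function('A')(6, 0)))), 2) = Pow(Add(Add(-5, Mul(-4, 18)), Mul(Rational(1, 3), Pow(2, 2))), 2) = Pow(Add(Add(-5, -72), Mul(Rational(1, 3), 4)), 2) = Pow(Add(-77, Rational(4, 3)), 2) = Pow(Rational(-227, 3), 2) = Rational(51529, 9)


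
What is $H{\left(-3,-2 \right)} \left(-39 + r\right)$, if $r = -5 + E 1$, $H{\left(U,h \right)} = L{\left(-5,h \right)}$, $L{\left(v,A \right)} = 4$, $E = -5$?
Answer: $-196$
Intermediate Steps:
$H{\left(U,h \right)} = 4$
$r = -10$ ($r = -5 - 5 = -10$)
$H{\left(-3,-2 \right)} \left(-39 + r\right) = 4 \left(-39 - 10\right) = 4 \left(-49\right) = -196$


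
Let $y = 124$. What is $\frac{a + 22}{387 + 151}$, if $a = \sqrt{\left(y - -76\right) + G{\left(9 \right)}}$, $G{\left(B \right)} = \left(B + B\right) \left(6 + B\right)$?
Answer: $\frac{11}{269} + \frac{\sqrt{470}}{538} \approx 0.081189$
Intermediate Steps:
$G{\left(B \right)} = 2 B \left(6 + B\right)$
$a = \sqrt{470}$ ($a = \sqrt{\left(124 - -76\right) + 2 \cdot 9 \left(6 + 9\right)} = \sqrt{\left(124 + 76\right) + 2 \cdot 9 \cdot 15} = \sqrt{200 + 270} = \sqrt{470} \approx 21.679$)
$\frac{a + 22}{387 + 151} = \frac{\sqrt{470} + 22}{387 + 151} = \frac{22 + \sqrt{470}}{538} = \left(22 + \sqrt{470}\right) \frac{1}{538} = \frac{11}{269} + \frac{\sqrt{470}}{538}$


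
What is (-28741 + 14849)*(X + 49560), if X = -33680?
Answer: -220604960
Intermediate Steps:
(-28741 + 14849)*(X + 49560) = (-28741 + 14849)*(-33680 + 49560) = -13892*15880 = -220604960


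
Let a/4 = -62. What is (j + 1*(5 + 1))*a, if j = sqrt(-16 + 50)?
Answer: -1488 - 248*sqrt(34) ≈ -2934.1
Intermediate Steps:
j = sqrt(34) ≈ 5.8309
a = -248 (a = 4*(-62) = -248)
(j + 1*(5 + 1))*a = (sqrt(34) + 1*(5 + 1))*(-248) = (sqrt(34) + 1*6)*(-248) = (sqrt(34) + 6)*(-248) = (6 + sqrt(34))*(-248) = -1488 - 248*sqrt(34)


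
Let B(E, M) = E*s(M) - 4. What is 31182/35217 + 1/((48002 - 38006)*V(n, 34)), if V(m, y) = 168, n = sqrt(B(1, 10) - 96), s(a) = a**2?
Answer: 831187951/938744352 ≈ 0.88543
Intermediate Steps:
B(E, M) = -4 + E*M**2 (B(E, M) = E*M**2 - 4 = -4 + E*M**2)
n = 0 (n = sqrt((-4 + 1*10**2) - 96) = sqrt((-4 + 1*100) - 96) = sqrt((-4 + 100) - 96) = sqrt(96 - 96) = sqrt(0) = 0)
31182/35217 + 1/((48002 - 38006)*V(n, 34)) = 31182/35217 + 1/((48002 - 38006)*168) = 31182*(1/35217) + (1/168)/9996 = 10394/11739 + (1/9996)*(1/168) = 10394/11739 + 1/1679328 = 831187951/938744352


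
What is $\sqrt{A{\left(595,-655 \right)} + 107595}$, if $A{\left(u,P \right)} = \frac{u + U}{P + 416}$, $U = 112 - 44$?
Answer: $\frac{\sqrt{6145775538}}{239} \approx 328.01$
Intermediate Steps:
$U = 68$ ($U = 112 - 44 = 68$)
$A{\left(u,P \right)} = \frac{68 + u}{416 + P}$ ($A{\left(u,P \right)} = \frac{u + 68}{P + 416} = \frac{68 + u}{416 + P}$)
$\sqrt{A{\left(595,-655 \right)} + 107595} = \sqrt{\frac{68 + 595}{416 - 655} + 107595} = \sqrt{\frac{1}{-239} \cdot 663 + 107595} = \sqrt{\left(- \frac{1}{239}\right) 663 + 107595} = \sqrt{- \frac{663}{239} + 107595} = \sqrt{\frac{25714542}{239}} = \frac{\sqrt{6145775538}}{239}$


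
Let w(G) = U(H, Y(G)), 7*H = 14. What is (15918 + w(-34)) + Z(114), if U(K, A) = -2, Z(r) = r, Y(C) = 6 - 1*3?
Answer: 16030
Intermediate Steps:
Y(C) = 3 (Y(C) = 6 - 3 = 3)
H = 2 (H = (⅐)*14 = 2)
w(G) = -2
(15918 + w(-34)) + Z(114) = (15918 - 2) + 114 = 15916 + 114 = 16030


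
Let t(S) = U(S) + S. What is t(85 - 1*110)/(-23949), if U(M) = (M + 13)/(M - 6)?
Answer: 763/742419 ≈ 0.0010277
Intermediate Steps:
U(M) = (13 + M)/(-6 + M)
t(S) = S + (13 + S)/(-6 + S) (t(S) = (13 + S)/(-6 + S) + S = S + (13 + S)/(-6 + S))
t(85 - 1*110)/(-23949) = ((13 + (85 - 1*110) + (85 - 1*110)*(-6 + (85 - 1*110)))/(-6 + (85 - 1*110)))/(-23949) = ((13 + (85 - 110) + (85 - 110)*(-6 + (85 - 110)))/(-6 + (85 - 110)))*(-1/23949) = ((13 - 25 - 25*(-6 - 25))/(-6 - 25))*(-1/23949) = ((13 - 25 - 25*(-31))/(-31))*(-1/23949) = -(13 - 25 + 775)/31*(-1/23949) = -1/31*763*(-1/23949) = -763/31*(-1/23949) = 763/742419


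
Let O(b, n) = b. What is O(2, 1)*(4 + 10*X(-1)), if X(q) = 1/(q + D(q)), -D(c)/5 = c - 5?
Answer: 252/29 ≈ 8.6897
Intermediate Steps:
D(c) = 25 - 5*c (D(c) = -5*(c - 5) = -5*(-5 + c) = 25 - 5*c)
X(q) = 1/(25 - 4*q) (X(q) = 1/(q + (25 - 5*q)) = 1/(25 - 4*q))
O(2, 1)*(4 + 10*X(-1)) = 2*(4 + 10*(-1/(-25 + 4*(-1)))) = 2*(4 + 10*(-1/(-25 - 4))) = 2*(4 + 10*(-1/(-29))) = 2*(4 + 10*(-1*(-1/29))) = 2*(4 + 10*(1/29)) = 2*(4 + 10/29) = 2*(126/29) = 252/29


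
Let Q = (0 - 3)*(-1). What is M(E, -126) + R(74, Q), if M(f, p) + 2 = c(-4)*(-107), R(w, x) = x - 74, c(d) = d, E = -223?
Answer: 355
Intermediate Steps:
Q = 3 (Q = -3*(-1) = 3)
R(w, x) = -74 + x
M(f, p) = 426 (M(f, p) = -2 - 4*(-107) = -2 + 428 = 426)
M(E, -126) + R(74, Q) = 426 + (-74 + 3) = 426 - 71 = 355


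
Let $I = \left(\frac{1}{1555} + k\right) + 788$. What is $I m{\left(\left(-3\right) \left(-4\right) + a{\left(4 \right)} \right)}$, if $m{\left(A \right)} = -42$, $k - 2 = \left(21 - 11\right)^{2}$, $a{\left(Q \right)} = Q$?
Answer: $- \frac{58125942}{1555} \approx -37380.0$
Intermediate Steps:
$k = 102$ ($k = 2 + \left(21 - 11\right)^{2} = 2 + 10^{2} = 2 + 100 = 102$)
$I = \frac{1383951}{1555}$ ($I = \left(\frac{1}{1555} + 102\right) + 788 = \frac{158611}{1555} + 788 = \frac{1383951}{1555} \approx 890.0$)
$I m{\left(\left(-3\right) \left(-4\right) + a{\left(4 \right)} \right)} = \frac{1383951}{1555} \left(-42\right) = - \frac{58125942}{1555}$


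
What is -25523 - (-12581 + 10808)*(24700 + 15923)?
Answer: 71999056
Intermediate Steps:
-25523 - (-12581 + 10808)*(24700 + 15923) = -25523 - (-1773)*40623 = -25523 - 1*(-72024579) = -25523 + 72024579 = 71999056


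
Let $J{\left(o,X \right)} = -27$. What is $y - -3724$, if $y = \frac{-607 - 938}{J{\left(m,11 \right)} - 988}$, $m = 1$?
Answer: $\frac{756281}{203} \approx 3725.5$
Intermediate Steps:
$y = \frac{309}{203}$ ($y = \frac{-607 - 938}{-27 - 988} = - \frac{1545}{-1015} = \left(-1545\right) \left(- \frac{1}{1015}\right) = \frac{309}{203} \approx 1.5222$)
$y - -3724 = \frac{309}{203} - -3724 = \frac{309}{203} + 3724 = \frac{756281}{203}$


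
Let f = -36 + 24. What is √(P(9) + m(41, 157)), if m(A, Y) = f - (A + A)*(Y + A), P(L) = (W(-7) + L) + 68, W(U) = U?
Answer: I*√16178 ≈ 127.19*I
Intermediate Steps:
f = -12
P(L) = 61 + L (P(L) = (-7 + L) + 68 = 61 + L)
m(A, Y) = -12 - 2*A*(A + Y) (m(A, Y) = -12 - (A + A)*(Y + A) = -12 - 2*A*(A + Y))
√(P(9) + m(41, 157)) = √((61 + 9) + (-12 - 2*41² - 2*41*157)) = √(70 + (-12 - 2*1681 - 12874)) = √(70 + (-12 - 3362 - 12874)) = √(70 - 16248) = √(-16178) = I*√16178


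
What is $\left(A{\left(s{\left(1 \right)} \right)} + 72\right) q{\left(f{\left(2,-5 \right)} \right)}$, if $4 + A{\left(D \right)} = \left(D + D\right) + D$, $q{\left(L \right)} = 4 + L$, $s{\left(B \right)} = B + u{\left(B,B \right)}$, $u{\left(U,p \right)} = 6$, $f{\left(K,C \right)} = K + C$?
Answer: $89$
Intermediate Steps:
$f{\left(K,C \right)} = C + K$
$s{\left(B \right)} = 6 + B$ ($s{\left(B \right)} = B + 6 = 6 + B$)
$A{\left(D \right)} = -4 + 3 D$ ($A{\left(D \right)} = -4 + \left(\left(D + D\right) + D\right) = -4 + \left(2 D + D\right) = -4 + 3 D$)
$\left(A{\left(s{\left(1 \right)} \right)} + 72\right) q{\left(f{\left(2,-5 \right)} \right)} = \left(\left(-4 + 3 \left(6 + 1\right)\right) + 72\right) \left(4 + \left(-5 + 2\right)\right) = \left(\left(-4 + 3 \cdot 7\right) + 72\right) \left(4 - 3\right) = \left(\left(-4 + 21\right) + 72\right) 1 = \left(17 + 72\right) 1 = 89 \cdot 1 = 89$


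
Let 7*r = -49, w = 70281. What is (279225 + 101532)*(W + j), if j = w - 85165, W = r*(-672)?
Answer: -3876106260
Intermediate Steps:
r = -7 (r = (1/7)*(-49) = -7)
W = 4704 (W = -7*(-672) = 4704)
j = -14884 (j = 70281 - 85165 = -14884)
(279225 + 101532)*(W + j) = (279225 + 101532)*(4704 - 14884) = 380757*(-10180) = -3876106260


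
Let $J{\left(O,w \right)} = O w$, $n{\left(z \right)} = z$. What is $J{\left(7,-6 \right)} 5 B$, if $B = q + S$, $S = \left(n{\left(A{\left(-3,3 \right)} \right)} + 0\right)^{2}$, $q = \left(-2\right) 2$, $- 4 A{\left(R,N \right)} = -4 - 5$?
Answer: $- \frac{1785}{8} \approx -223.13$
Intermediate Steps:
$A{\left(R,N \right)} = \frac{9}{4}$ ($A{\left(R,N \right)} = - \frac{-4 - 5}{4} = \left(- \frac{1}{4}\right) \left(-9\right) = \frac{9}{4}$)
$q = -4$
$S = \frac{81}{16}$ ($S = \left(\frac{9}{4} + 0\right)^{2} = \left(\frac{9}{4}\right)^{2} = \frac{81}{16} \approx 5.0625$)
$B = \frac{17}{16}$ ($B = -4 + \frac{81}{16} = \frac{17}{16} \approx 1.0625$)
$J{\left(7,-6 \right)} 5 B = 7 \left(-6\right) 5 \cdot \frac{17}{16} = \left(-42\right) 5 \cdot \frac{17}{16} = \left(-210\right) \frac{17}{16} = - \frac{1785}{8}$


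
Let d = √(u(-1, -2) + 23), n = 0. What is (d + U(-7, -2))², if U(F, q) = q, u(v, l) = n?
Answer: (2 - √23)² ≈ 7.8167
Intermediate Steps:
u(v, l) = 0
d = √23 (d = √(0 + 23) = √23 ≈ 4.7958)
(d + U(-7, -2))² = (√23 - 2)² = (-2 + √23)²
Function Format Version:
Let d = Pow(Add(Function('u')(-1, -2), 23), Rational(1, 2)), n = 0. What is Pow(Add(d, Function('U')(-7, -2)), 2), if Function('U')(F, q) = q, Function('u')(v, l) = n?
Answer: Pow(Add(2, Mul(-1, Pow(23, Rational(1, 2)))), 2) ≈ 7.8167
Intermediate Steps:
Function('u')(v, l) = 0
d = Pow(23, Rational(1, 2)) (d = Pow(Add(0, 23), Rational(1, 2)) = Pow(23, Rational(1, 2)) ≈ 4.7958)
Pow(Add(d, Function('U')(-7, -2)), 2) = Pow(Add(Pow(23, Rational(1, 2)), -2), 2) = Pow(Add(-2, Pow(23, Rational(1, 2))), 2)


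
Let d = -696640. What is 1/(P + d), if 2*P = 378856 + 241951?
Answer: -2/772473 ≈ -2.5891e-6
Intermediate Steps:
P = 620807/2 (P = (378856 + 241951)/2 = (½)*620807 = 620807/2 ≈ 3.1040e+5)
1/(P + d) = 1/(620807/2 - 696640) = 1/(-772473/2) = -2/772473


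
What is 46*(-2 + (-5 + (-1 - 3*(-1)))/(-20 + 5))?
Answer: -414/5 ≈ -82.800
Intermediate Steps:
46*(-2 + (-5 + (-1 - 3*(-1)))/(-20 + 5)) = 46*(-2 + (-5 + (-1 - 1*(-3)))/(-15)) = 46*(-2 + (-5 + (-1 + 3))*(-1/15)) = 46*(-2 + (-5 + 2)*(-1/15)) = 46*(-2 - 3*(-1/15)) = 46*(-2 + ⅕) = 46*(-9/5) = -414/5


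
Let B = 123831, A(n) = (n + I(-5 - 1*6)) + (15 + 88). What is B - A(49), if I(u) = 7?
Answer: 123672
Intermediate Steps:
A(n) = 110 + n (A(n) = (n + 7) + (15 + 88) = (7 + n) + 103 = 110 + n)
B - A(49) = 123831 - (110 + 49) = 123831 - 1*159 = 123831 - 159 = 123672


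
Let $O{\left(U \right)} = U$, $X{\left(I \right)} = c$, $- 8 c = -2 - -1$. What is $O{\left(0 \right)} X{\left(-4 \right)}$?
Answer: $0$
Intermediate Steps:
$c = \frac{1}{8}$ ($c = - \frac{-2 - -1}{8} = - \frac{-2 + 1}{8} = \left(- \frac{1}{8}\right) \left(-1\right) = \frac{1}{8} \approx 0.125$)
$X{\left(I \right)} = \frac{1}{8}$
$O{\left(0 \right)} X{\left(-4 \right)} = 0 \cdot \frac{1}{8} = 0$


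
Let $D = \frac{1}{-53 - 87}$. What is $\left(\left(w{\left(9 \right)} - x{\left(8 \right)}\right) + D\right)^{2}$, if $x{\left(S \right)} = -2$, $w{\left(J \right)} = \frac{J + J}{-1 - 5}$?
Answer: $\frac{19881}{19600} \approx 1.0143$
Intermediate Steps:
$w{\left(J \right)} = - \frac{J}{3}$ ($w{\left(J \right)} = \frac{2 J}{-6} = 2 J \left(- \frac{1}{6}\right) = - \frac{J}{3}$)
$D = - \frac{1}{140}$ ($D = \frac{1}{-140} = - \frac{1}{140} \approx -0.0071429$)
$\left(\left(w{\left(9 \right)} - x{\left(8 \right)}\right) + D\right)^{2} = \left(\left(\left(- \frac{1}{3}\right) 9 - -2\right) - \frac{1}{140}\right)^{2} = \left(\left(-3 + 2\right) - \frac{1}{140}\right)^{2} = \left(-1 - \frac{1}{140}\right)^{2} = \left(- \frac{141}{140}\right)^{2} = \frac{19881}{19600}$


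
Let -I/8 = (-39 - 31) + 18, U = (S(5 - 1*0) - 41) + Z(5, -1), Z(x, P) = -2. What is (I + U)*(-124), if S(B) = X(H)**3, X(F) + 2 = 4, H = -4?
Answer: -47244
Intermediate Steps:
X(F) = 2 (X(F) = -2 + 4 = 2)
S(B) = 8 (S(B) = 2**3 = 8)
U = -35 (U = (8 - 41) - 2 = -33 - 2 = -35)
I = 416 (I = -8*((-39 - 31) + 18) = -8*(-70 + 18) = -8*(-52) = 416)
(I + U)*(-124) = (416 - 35)*(-124) = 381*(-124) = -47244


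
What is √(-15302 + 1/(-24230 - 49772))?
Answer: 3*I*√9310920169690/74002 ≈ 123.7*I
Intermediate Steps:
√(-15302 + 1/(-24230 - 49772)) = √(-15302 + 1/(-74002)) = √(-15302 - 1/74002) = √(-1132378605/74002) = 3*I*√9310920169690/74002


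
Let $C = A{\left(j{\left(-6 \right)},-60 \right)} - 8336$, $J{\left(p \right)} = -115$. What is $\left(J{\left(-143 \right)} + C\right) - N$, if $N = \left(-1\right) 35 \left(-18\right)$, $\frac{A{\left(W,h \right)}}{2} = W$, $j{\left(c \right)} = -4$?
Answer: $-9089$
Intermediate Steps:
$A{\left(W,h \right)} = 2 W$
$C = -8344$ ($C = 2 \left(-4\right) - 8336 = -8 - 8336 = -8344$)
$N = 630$ ($N = \left(-35\right) \left(-18\right) = 630$)
$\left(J{\left(-143 \right)} + C\right) - N = \left(-115 - 8344\right) - 630 = -8459 - 630 = -9089$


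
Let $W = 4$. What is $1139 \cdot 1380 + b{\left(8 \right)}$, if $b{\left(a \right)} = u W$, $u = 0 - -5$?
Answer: $1571840$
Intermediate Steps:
$u = 5$ ($u = 0 + 5 = 5$)
$b{\left(a \right)} = 20$ ($b{\left(a \right)} = 5 \cdot 4 = 20$)
$1139 \cdot 1380 + b{\left(8 \right)} = 1139 \cdot 1380 + 20 = 1571820 + 20 = 1571840$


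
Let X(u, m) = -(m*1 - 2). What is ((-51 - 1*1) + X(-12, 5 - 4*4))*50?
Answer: -1950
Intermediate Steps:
X(u, m) = 2 - m (X(u, m) = -(m - 2) = -(-2 + m) = 2 - m)
((-51 - 1*1) + X(-12, 5 - 4*4))*50 = ((-51 - 1*1) + (2 - (5 - 4*4)))*50 = ((-51 - 1) + (2 - (5 - 16)))*50 = (-52 + (2 - 1*(-11)))*50 = (-52 + (2 + 11))*50 = (-52 + 13)*50 = -39*50 = -1950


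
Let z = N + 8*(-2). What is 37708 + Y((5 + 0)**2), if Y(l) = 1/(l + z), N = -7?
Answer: 75417/2 ≈ 37709.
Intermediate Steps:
z = -23 (z = -7 + 8*(-2) = -7 - 16 = -23)
Y(l) = 1/(-23 + l) (Y(l) = 1/(l - 23) = 1/(-23 + l))
37708 + Y((5 + 0)**2) = 37708 + 1/(-23 + (5 + 0)**2) = 37708 + 1/(-23 + 5**2) = 37708 + 1/(-23 + 25) = 37708 + 1/2 = 75417/2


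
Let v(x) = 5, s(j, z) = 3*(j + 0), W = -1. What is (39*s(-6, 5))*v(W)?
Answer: -3510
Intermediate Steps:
s(j, z) = 3*j
(39*s(-6, 5))*v(W) = (39*(3*(-6)))*5 = (39*(-18))*5 = -702*5 = -3510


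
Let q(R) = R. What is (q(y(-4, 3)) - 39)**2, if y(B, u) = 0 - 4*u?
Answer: 2601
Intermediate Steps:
y(B, u) = -4*u
(q(y(-4, 3)) - 39)**2 = (-4*3 - 39)**2 = (-12 - 39)**2 = (-51)**2 = 2601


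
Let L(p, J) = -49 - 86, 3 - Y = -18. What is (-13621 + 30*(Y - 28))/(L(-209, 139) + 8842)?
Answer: -13831/8707 ≈ -1.5885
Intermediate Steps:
Y = 21 (Y = 3 - 1*(-18) = 3 + 18 = 21)
L(p, J) = -135
(-13621 + 30*(Y - 28))/(L(-209, 139) + 8842) = (-13621 + 30*(21 - 28))/(-135 + 8842) = (-13621 + 30*(-7))/8707 = (-13621 - 210)*(1/8707) = -13831*1/8707 = -13831/8707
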